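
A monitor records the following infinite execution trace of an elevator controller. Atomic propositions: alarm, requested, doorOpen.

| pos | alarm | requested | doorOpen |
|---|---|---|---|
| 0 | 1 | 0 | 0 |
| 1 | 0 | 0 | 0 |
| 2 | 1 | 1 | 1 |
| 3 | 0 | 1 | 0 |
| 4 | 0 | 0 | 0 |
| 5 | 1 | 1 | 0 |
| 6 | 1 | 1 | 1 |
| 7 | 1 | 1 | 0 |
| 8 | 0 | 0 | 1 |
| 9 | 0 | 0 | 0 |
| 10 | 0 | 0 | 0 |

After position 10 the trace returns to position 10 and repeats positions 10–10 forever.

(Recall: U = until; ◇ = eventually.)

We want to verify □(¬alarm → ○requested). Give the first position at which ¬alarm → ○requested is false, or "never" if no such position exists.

3

Check ¬alarm → ○requested at each position in order: 0 ✓, 1 ✓, 2 ✓.
At position 3 the labels are {requested} and the next position 4 has {}, so ¬alarm → ○requested is false there. This is the first violation.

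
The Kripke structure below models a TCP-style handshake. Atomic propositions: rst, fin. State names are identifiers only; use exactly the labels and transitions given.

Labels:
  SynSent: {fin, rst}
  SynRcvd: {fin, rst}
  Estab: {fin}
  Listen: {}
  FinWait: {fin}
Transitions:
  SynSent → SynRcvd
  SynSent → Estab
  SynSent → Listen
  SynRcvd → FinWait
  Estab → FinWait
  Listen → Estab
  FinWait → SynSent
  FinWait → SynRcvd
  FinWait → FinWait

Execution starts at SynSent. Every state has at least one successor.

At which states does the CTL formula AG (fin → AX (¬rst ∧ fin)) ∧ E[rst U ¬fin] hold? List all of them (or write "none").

States satisfying fin → AX (¬rst ∧ fin): {SynRcvd, Estab, Listen}.
States satisfying AG (fin → AX (¬rst ∧ fin)): ∅.
States satisfying rst: {SynSent, SynRcvd}.
States satisfying ¬fin: {Listen}.
States satisfying E[rst U ¬fin]: {SynSent, Listen}.
States satisfying AG (fin → AX (¬rst ∧ fin)) ∧ E[rst U ¬fin]: ∅.

none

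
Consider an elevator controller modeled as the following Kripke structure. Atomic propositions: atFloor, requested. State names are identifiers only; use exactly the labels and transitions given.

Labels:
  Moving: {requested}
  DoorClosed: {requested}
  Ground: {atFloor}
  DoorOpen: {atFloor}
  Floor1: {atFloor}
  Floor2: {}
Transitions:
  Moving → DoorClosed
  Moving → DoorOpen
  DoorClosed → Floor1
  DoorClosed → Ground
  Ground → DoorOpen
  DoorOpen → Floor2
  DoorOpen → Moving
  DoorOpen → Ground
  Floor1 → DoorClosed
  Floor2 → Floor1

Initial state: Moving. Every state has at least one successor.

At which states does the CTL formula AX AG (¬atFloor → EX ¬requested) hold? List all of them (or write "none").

States satisfying AG (¬atFloor → EX ¬requested): {Moving, DoorClosed, Ground, DoorOpen, Floor1, Floor2}.
States satisfying AX AG (¬atFloor → EX ¬requested): {Moving, DoorClosed, Ground, DoorOpen, Floor1, Floor2}.

{Moving, DoorClosed, Ground, DoorOpen, Floor1, Floor2}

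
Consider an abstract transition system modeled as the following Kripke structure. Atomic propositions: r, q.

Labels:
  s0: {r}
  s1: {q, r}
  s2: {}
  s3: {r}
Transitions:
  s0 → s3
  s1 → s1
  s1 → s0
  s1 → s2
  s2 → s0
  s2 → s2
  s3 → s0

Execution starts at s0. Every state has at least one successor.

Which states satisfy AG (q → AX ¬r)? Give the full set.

States satisfying q → AX ¬r: {s0, s2, s3}.
States satisfying AG (q → AX ¬r): {s0, s2, s3}.

{s0, s2, s3}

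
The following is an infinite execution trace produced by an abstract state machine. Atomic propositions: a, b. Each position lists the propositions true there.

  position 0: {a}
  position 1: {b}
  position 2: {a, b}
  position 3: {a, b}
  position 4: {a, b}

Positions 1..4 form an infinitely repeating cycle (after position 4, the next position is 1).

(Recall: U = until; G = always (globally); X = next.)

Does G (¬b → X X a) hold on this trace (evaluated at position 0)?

¬b → X X a holds at every position 0..4, and those are all positions ever visited, so G (¬b → X X a) holds.
Positions where ¬b holds: 0.
Check X X a at each: 0→ok.

Satisfied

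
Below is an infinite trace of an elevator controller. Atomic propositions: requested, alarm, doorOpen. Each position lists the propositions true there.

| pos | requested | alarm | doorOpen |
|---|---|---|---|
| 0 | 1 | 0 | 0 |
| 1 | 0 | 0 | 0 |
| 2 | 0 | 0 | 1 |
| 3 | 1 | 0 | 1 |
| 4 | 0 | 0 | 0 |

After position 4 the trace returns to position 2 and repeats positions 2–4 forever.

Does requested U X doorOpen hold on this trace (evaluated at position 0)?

Walking from position 0: X doorOpen first holds at position 1, and requested holds at every earlier position along the way, so requested U X doorOpen holds.

Holds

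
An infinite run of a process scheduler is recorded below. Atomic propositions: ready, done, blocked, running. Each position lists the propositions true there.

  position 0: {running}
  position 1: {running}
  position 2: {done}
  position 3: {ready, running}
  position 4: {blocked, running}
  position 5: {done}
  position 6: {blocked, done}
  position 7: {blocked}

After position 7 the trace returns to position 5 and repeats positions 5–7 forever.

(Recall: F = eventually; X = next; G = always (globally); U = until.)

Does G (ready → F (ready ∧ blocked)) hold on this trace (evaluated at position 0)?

ready → F (ready ∧ blocked) must hold at every position from 0 onward. It fails at position 3, so G (ready → F (ready ∧ blocked)) is false.
Positions where ready holds: 3.
Check F (ready ∧ blocked) at each: 3→fails.

Does not hold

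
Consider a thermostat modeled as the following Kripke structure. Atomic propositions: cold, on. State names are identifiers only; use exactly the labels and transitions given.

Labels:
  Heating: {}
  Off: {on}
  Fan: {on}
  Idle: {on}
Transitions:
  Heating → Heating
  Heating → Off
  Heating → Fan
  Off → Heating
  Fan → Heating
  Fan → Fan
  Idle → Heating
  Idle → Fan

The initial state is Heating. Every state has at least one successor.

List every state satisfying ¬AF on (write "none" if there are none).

{Heating}

States satisfying on: {Off, Fan, Idle}.
States satisfying AF on: {Off, Fan, Idle}.
States satisfying ¬AF on: {Heating}.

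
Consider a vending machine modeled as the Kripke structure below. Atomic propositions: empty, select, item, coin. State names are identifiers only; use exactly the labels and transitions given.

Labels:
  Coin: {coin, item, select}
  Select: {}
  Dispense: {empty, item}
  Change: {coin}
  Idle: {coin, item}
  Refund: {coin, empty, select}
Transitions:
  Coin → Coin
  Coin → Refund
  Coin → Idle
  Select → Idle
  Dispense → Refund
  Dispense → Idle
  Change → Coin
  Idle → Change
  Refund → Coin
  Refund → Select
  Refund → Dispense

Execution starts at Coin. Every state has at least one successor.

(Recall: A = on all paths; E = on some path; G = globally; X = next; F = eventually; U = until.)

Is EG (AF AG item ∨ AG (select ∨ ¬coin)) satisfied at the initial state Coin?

Violated

States satisfying AF AG item ∨ AG (select ∨ ¬coin): ∅.
States satisfying EG (AF AG item ∨ AG (select ∨ ¬coin)): ∅.
No suitable path/successor from Coin witnesses the formula.
Coin ∉ Sat(EG (AF AG item ∨ AG (select ∨ ¬coin))).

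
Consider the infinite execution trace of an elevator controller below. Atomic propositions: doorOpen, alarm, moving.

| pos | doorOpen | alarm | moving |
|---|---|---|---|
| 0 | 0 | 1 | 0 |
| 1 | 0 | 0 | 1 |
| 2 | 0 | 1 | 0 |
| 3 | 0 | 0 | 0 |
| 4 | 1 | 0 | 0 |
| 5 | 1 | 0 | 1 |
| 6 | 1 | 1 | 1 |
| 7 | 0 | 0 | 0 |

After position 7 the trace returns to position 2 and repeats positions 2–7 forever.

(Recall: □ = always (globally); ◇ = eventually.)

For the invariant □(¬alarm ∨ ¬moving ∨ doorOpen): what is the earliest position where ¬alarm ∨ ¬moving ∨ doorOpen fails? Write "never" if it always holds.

never

¬alarm ∨ ¬moving ∨ doorOpen holds at every position 0..7, and those are all the positions the trace ever visits, so the invariant □(¬alarm ∨ ¬moving ∨ doorOpen) is never violated.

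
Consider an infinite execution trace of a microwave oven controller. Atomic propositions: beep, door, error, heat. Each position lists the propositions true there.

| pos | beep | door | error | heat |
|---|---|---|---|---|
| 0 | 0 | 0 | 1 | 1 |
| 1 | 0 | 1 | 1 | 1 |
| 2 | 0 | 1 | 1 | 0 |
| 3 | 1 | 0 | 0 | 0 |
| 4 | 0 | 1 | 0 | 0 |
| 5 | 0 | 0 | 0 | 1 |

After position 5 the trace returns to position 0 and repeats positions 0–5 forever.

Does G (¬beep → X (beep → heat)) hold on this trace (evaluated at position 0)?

Does not hold

¬beep → X (beep → heat) must hold at every position from 0 onward. It fails at position 2, so G (¬beep → X (beep → heat)) is false.
Positions where ¬beep holds: 0, 1, 2, 4, 5.
Check X (beep → heat) at each: 0→ok, 1→ok, 2→fails, 4→ok, 5→ok.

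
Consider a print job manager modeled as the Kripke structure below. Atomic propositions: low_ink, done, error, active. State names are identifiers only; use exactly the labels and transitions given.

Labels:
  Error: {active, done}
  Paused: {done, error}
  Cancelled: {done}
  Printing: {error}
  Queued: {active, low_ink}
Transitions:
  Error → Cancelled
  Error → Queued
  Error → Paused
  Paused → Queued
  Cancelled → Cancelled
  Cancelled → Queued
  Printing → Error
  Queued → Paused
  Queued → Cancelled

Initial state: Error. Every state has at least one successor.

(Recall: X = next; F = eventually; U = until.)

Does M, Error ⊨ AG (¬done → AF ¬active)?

Holds

States satisfying ¬done → AF ¬active: {Error, Paused, Cancelled, Printing, Queued}.
States satisfying AG (¬done → AF ¬active): {Error, Paused, Cancelled, Printing, Queued}.
Every state reachable from Error satisfies ¬done → AF ¬active.
Error ∈ Sat(AG (¬done → AF ¬active)).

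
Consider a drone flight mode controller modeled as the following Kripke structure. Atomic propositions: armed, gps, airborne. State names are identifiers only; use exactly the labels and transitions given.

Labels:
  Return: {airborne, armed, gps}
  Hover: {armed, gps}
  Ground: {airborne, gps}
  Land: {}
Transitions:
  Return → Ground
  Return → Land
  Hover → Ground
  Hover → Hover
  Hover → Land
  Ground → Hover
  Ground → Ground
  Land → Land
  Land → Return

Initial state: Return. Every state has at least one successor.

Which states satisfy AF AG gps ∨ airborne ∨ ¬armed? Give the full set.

States satisfying AG gps: ∅.
States satisfying AF AG gps: ∅.
States satisfying ¬armed: {Ground, Land}.
States satisfying airborne ∨ ¬armed: {Return, Ground, Land}.
States satisfying AF AG gps ∨ airborne ∨ ¬armed: {Return, Ground, Land}.

{Return, Ground, Land}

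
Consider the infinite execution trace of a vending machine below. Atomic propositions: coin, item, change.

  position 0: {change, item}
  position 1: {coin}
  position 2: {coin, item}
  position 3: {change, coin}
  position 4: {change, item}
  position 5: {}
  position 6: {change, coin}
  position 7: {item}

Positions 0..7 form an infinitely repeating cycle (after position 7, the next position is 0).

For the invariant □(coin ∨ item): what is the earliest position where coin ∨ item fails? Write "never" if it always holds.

Check coin ∨ item at each position in order: 0 ✓, 1 ✓, 2 ✓, 3 ✓, 4 ✓.
At position 5 the labels are {}, so coin ∨ item is false there. This is the first violation.

5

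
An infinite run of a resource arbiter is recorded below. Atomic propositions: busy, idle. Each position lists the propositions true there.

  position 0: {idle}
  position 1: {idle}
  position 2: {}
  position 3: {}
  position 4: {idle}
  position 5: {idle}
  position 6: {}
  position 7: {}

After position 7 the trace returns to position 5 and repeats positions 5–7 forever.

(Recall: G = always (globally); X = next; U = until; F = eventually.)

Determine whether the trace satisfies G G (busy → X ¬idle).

Holds

G (busy → X ¬idle) holds at every position 0..7, and those are all positions ever visited, so G G (busy → X ¬idle) holds.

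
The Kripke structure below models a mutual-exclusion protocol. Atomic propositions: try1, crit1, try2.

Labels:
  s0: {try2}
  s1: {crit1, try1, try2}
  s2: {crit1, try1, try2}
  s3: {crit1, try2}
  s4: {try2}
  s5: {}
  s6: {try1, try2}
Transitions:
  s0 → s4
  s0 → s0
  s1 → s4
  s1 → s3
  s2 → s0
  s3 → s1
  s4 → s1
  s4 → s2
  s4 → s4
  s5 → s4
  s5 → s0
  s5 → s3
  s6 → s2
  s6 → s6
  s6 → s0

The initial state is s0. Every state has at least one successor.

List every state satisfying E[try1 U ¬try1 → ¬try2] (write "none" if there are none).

{s1, s2, s5, s6}

States satisfying try1: {s1, s2, s6}.
States satisfying ¬try1 → ¬try2: {s1, s2, s5, s6}.
States satisfying E[try1 U ¬try1 → ¬try2]: {s1, s2, s5, s6}.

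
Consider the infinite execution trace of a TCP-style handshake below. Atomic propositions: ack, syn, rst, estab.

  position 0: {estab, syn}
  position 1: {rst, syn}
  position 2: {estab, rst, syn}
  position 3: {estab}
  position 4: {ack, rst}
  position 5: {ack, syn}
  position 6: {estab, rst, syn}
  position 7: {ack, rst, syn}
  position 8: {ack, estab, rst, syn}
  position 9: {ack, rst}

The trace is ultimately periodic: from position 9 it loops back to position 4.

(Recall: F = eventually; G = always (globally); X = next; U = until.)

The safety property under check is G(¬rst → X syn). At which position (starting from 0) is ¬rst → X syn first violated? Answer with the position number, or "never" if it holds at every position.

Check ¬rst → X syn at each position in order: 0 ✓, 1 ✓, 2 ✓.
At position 3 the labels are {estab} and the next position 4 has {ack, rst}, so ¬rst → X syn is false there. This is the first violation.

3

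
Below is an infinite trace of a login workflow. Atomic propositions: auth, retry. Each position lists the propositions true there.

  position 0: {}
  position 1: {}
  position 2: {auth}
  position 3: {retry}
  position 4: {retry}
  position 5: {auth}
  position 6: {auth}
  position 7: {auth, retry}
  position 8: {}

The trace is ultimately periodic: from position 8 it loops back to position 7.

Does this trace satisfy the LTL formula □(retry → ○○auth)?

Yes

retry → ○○auth holds at every position 0..8, and those are all positions ever visited, so □(retry → ○○auth) holds.
Positions where retry holds: 3, 4, 7.
Check ○○auth at each: 3→ok, 4→ok, 7→ok.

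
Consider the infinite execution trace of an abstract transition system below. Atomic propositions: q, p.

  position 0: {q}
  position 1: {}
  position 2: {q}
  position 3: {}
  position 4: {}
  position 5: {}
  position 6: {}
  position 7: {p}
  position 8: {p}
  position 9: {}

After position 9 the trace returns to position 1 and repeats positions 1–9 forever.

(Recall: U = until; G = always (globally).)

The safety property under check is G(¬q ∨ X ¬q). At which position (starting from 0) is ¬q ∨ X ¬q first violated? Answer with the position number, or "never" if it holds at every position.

never

¬q ∨ X ¬q holds at every position 0..9, and those are all the positions the trace ever visits, so the invariant G(¬q ∨ X ¬q) is never violated.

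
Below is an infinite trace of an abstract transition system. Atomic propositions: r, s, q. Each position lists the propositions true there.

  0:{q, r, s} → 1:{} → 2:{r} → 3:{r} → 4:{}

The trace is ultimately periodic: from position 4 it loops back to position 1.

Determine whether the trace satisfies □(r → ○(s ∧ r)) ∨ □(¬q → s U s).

r → ○(s ∧ r) must hold at every position from 0 onward. It fails at position 0, so □(r → ○(s ∧ r)) is false.
Positions where r holds: 0, 2, 3.
Check ○(s ∧ r) at each: 0→fails, 2→fails, 3→fails.
¬q → s U s must hold at every position from 0 onward. It fails at position 1, so □(¬q → s U s) is false.
Positions where ¬q holds: 1, 2, 3, 4.
Check s U s at each: 1→fails, 2→fails, 3→fails, 4→fails.
At position 0: □(r → ○(s ∧ r)) is false; □(¬q → s U s) is false; so □(r → ○(s ∧ r)) ∨ □(¬q → s U s) is false.

No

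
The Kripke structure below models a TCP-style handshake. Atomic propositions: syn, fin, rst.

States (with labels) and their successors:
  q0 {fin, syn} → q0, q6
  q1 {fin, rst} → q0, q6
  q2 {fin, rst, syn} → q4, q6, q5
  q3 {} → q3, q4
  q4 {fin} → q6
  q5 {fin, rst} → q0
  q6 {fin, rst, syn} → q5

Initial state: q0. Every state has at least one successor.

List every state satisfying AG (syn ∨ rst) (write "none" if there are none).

{q0, q1, q5, q6}

States satisfying syn ∨ rst: {q0, q1, q2, q5, q6}.
States satisfying AG (syn ∨ rst): {q0, q1, q5, q6}.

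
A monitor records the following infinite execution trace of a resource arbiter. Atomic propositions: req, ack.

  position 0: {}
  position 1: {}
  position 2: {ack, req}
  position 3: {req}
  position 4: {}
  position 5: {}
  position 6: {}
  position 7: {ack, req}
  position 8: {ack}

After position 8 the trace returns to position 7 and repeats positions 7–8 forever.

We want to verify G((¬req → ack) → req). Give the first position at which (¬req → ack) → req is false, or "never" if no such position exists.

8

Check (¬req → ack) → req at each position in order: 0 ✓, 1 ✓, 2 ✓, 3 ✓, 4 ✓, 5 ✓, 6 ✓, 7 ✓.
At position 8 the labels are {ack}, so (¬req → ack) → req is false there. This is the first violation.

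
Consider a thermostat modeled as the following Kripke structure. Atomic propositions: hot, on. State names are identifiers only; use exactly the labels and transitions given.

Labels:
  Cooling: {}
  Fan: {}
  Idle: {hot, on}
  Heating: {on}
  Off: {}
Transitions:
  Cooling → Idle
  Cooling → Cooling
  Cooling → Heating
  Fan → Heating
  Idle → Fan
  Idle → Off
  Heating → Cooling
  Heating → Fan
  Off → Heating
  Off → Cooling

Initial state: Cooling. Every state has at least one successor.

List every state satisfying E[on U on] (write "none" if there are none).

States satisfying on: {Idle, Heating}.
States satisfying E[on U on]: {Idle, Heating}.

{Idle, Heating}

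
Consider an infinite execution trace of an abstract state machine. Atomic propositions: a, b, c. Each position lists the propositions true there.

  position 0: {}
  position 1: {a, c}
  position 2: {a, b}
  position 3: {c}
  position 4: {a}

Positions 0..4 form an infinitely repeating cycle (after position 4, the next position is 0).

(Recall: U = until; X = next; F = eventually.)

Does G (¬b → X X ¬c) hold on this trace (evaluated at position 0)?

¬b → X X ¬c must hold at every position from 0 onward. It fails at position 1, so G (¬b → X X ¬c) is false.
Positions where ¬b holds: 0, 1, 3, 4.
Check X X ¬c at each: 0→ok, 1→fails, 3→ok, 4→fails.

No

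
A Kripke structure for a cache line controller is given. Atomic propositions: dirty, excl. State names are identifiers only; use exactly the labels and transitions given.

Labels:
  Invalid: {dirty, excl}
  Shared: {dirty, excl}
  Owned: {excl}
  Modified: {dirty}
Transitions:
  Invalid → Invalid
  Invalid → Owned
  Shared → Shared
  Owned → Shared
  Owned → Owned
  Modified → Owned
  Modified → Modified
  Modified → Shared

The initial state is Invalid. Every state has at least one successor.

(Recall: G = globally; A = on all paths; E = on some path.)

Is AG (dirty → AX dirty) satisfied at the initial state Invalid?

No

States satisfying dirty → AX dirty: {Shared, Owned}.
States satisfying AG (dirty → AX dirty): {Shared, Owned}.
Invalid is reachable from Invalid and violates dirty → AX dirty, so AG fails at Invalid.
Invalid ∉ Sat(AG (dirty → AX dirty)).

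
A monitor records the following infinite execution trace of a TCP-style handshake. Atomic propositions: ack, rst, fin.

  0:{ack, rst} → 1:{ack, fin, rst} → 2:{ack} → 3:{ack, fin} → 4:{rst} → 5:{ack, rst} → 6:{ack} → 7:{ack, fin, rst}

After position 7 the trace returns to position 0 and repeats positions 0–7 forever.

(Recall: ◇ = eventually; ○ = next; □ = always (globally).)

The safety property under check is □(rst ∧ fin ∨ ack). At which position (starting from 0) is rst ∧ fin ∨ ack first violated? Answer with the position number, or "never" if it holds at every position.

4

Check rst ∧ fin ∨ ack at each position in order: 0 ✓, 1 ✓, 2 ✓, 3 ✓.
At position 4 the labels are {rst}, so rst ∧ fin ∨ ack is false there. This is the first violation.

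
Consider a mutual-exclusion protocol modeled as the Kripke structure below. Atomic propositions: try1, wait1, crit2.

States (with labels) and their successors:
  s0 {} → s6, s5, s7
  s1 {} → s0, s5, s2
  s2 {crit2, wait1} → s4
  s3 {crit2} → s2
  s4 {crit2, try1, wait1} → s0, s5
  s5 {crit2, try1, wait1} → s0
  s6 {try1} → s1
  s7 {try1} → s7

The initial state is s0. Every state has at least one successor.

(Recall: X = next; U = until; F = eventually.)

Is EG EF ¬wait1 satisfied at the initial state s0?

States satisfying EF ¬wait1: {s0, s1, s2, s3, s4, s5, s6, s7}.
States satisfying EG EF ¬wait1: {s0, s1, s2, s3, s4, s5, s6, s7}.
s0 ∈ Sat(EG EF ¬wait1).

Satisfied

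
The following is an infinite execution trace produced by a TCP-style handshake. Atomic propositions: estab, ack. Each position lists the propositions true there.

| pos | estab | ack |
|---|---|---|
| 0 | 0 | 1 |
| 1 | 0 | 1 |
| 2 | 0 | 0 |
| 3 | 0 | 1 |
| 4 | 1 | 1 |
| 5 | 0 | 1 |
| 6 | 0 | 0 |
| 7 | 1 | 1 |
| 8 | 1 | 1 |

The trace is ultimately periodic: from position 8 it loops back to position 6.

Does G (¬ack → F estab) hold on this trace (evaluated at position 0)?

¬ack → F estab holds at every position 0..8, and those are all positions ever visited, so G (¬ack → F estab) holds.
Positions where ¬ack holds: 2, 6.
Check F estab at each: 2→ok, 6→ok.

Holds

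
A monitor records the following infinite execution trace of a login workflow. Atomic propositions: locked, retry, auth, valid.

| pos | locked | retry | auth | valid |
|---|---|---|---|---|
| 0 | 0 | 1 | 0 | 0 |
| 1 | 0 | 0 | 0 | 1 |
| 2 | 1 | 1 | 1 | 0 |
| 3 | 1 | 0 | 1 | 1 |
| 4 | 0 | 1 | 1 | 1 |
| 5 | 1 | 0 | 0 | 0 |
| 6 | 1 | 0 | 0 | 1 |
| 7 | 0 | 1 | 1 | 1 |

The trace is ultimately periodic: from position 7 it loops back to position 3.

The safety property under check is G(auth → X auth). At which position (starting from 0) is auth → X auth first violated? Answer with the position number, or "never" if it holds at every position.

4

Check auth → X auth at each position in order: 0 ✓, 1 ✓, 2 ✓, 3 ✓.
At position 4 the labels are {auth, retry, valid} and the next position 5 has {locked}, so auth → X auth is false there. This is the first violation.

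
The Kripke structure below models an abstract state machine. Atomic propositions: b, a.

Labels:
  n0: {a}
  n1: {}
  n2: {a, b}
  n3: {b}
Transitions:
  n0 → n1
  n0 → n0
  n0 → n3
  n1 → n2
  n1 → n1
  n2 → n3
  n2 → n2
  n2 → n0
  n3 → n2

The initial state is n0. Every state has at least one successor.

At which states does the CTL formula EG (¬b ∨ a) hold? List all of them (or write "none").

{n0, n1, n2}

States satisfying ¬b ∨ a: {n0, n1, n2}.
States satisfying EG (¬b ∨ a): {n0, n1, n2}.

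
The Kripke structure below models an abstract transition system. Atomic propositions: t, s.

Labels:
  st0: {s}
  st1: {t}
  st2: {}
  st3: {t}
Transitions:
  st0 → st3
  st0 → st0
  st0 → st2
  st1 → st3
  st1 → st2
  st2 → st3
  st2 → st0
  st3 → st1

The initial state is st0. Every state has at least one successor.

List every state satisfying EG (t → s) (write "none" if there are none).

{st0, st2}

States satisfying t → s: {st0, st2}.
States satisfying EG (t → s): {st0, st2}.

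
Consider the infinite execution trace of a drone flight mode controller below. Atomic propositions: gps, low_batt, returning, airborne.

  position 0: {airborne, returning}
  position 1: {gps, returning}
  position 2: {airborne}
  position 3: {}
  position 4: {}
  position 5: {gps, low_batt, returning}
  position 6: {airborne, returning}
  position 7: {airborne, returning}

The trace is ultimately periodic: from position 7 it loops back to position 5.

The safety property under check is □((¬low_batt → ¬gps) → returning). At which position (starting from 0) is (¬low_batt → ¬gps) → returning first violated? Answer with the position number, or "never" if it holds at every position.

Check (¬low_batt → ¬gps) → returning at each position in order: 0 ✓, 1 ✓.
At position 2 the labels are {airborne}, so (¬low_batt → ¬gps) → returning is false there. This is the first violation.

2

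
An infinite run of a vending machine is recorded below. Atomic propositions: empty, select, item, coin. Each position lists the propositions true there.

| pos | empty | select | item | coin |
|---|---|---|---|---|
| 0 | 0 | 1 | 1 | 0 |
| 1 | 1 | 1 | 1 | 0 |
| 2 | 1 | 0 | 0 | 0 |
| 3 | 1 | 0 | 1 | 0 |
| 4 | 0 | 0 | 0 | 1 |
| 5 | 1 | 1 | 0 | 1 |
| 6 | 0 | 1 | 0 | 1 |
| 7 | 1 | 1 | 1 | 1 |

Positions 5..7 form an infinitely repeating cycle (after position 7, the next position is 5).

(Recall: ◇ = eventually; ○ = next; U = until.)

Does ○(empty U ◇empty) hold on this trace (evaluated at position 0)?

The position after 0 is 1; empty U ◇empty is true there.

Yes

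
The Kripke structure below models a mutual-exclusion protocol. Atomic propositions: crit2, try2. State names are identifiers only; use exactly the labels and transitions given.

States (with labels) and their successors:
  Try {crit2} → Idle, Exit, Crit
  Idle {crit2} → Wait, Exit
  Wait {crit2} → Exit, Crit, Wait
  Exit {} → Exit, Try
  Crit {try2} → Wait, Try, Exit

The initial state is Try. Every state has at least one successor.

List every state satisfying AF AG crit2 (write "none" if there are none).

none

States satisfying AG crit2: ∅.
States satisfying AF AG crit2: ∅.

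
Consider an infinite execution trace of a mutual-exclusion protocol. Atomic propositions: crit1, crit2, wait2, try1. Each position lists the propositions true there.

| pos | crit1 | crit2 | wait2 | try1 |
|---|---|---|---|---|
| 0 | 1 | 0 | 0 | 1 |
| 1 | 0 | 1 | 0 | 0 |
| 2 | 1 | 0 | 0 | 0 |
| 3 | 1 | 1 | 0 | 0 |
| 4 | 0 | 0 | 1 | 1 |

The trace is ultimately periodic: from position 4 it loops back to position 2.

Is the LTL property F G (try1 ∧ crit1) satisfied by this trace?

G (try1 ∧ crit1) is false at every position 0..4, so it never becomes true and F G (try1 ∧ crit1) fails.

Violated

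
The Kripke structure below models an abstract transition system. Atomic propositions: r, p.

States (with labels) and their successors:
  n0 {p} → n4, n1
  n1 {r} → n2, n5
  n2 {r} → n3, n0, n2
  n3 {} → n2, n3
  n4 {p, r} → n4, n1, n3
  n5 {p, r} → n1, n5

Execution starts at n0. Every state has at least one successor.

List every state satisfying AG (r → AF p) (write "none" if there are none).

none

States satisfying r → AF p: {n0, n3, n4, n5}.
States satisfying AG (r → AF p): ∅.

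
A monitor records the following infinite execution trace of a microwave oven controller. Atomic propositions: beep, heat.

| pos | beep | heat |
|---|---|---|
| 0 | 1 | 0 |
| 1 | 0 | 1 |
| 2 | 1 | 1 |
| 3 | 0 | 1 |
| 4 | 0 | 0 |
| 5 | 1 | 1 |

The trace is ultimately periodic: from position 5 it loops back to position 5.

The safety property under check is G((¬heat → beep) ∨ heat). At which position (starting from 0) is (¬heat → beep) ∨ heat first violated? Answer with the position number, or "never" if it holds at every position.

4

Check (¬heat → beep) ∨ heat at each position in order: 0 ✓, 1 ✓, 2 ✓, 3 ✓.
At position 4 the labels are {}, so (¬heat → beep) ∨ heat is false there. This is the first violation.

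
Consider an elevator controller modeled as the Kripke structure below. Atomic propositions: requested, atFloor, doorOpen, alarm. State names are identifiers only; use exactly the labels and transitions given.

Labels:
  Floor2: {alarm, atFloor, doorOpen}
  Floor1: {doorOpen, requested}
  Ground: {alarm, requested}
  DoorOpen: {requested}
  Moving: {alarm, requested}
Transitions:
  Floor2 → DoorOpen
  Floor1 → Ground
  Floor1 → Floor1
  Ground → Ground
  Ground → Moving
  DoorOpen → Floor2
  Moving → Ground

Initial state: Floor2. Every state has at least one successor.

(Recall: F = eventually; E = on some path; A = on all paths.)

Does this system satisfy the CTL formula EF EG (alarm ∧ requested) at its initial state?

States satisfying EG (alarm ∧ requested): {Ground, Moving}.
States satisfying EF EG (alarm ∧ requested): {Floor1, Ground, Moving}.
No suitable path/successor from Floor2 witnesses the formula.
Floor2 ∉ Sat(EF EG (alarm ∧ requested)).

Violated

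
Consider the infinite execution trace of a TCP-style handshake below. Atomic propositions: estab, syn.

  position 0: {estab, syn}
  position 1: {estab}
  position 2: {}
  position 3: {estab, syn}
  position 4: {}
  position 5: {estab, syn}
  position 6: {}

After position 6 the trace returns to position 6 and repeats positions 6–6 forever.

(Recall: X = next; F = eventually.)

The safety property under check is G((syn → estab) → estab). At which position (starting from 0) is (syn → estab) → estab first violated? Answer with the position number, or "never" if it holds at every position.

2

Check (syn → estab) → estab at each position in order: 0 ✓, 1 ✓.
At position 2 the labels are {}, so (syn → estab) → estab is false there. This is the first violation.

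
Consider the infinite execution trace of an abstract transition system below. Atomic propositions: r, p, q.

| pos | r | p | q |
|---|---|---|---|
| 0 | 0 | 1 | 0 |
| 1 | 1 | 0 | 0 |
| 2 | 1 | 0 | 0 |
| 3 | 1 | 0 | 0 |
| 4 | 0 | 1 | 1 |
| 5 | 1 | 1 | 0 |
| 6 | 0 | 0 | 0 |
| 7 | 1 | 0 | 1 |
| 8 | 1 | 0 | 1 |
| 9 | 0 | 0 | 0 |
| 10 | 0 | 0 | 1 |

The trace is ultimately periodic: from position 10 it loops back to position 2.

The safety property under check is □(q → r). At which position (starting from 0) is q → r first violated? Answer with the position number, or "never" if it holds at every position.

4

Check q → r at each position in order: 0 ✓, 1 ✓, 2 ✓, 3 ✓.
At position 4 the labels are {p, q}, so q → r is false there. This is the first violation.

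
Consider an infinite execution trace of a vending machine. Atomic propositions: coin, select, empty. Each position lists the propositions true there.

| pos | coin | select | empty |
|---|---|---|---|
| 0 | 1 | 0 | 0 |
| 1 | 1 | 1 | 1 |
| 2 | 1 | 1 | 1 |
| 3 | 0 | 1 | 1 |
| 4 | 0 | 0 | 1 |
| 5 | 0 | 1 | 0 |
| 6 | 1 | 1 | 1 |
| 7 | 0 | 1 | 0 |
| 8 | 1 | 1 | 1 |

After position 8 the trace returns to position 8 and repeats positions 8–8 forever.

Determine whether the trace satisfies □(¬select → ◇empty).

Satisfied

¬select → ◇empty holds at every position 0..8, and those are all positions ever visited, so □(¬select → ◇empty) holds.
Positions where ¬select holds: 0, 4.
Check ◇empty at each: 0→ok, 4→ok.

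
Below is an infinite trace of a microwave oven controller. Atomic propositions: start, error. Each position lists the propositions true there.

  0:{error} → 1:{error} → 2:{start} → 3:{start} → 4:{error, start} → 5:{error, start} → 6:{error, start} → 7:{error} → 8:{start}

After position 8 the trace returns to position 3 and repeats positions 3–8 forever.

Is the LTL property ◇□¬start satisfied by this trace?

□¬start is false at every position 0..8, so it never becomes true and ◇□¬start fails.

No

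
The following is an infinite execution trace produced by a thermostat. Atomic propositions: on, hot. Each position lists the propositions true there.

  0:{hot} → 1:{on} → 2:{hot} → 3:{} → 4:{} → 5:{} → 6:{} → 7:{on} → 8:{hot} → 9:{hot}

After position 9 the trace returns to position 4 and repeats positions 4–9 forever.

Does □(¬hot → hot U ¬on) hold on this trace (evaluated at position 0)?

¬hot → hot U ¬on must hold at every position from 0 onward. It fails at position 1, so □(¬hot → hot U ¬on) is false.
Positions where ¬hot holds: 1, 3, 4, 5, 6, 7.
Check hot U ¬on at each: 1→fails, 3→ok, 4→ok, 5→ok, 6→ok, 7→fails.

Does not hold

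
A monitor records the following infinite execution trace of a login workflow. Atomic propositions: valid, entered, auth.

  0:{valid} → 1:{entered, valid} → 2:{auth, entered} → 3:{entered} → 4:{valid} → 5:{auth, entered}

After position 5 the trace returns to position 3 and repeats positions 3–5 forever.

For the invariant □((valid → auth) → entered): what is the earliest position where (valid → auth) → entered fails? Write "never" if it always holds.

never

(valid → auth) → entered holds at every position 0..5, and those are all the positions the trace ever visits, so the invariant □((valid → auth) → entered) is never violated.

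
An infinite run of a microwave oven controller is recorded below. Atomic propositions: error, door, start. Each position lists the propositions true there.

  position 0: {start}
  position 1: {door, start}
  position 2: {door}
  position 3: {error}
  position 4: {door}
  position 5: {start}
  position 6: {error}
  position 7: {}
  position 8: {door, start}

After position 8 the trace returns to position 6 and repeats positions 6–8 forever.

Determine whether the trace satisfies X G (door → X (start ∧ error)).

The position after 0 is 1; G (door → X (start ∧ error)) is false there.

Violated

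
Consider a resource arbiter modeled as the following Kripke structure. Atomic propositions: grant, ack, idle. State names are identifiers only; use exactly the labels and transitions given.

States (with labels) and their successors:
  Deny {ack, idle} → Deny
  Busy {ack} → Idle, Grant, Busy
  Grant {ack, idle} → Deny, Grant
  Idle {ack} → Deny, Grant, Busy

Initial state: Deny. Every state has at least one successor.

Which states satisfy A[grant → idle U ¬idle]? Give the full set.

States satisfying grant → idle: {Deny, Busy, Grant, Idle}.
States satisfying ¬idle: {Busy, Idle}.
States satisfying A[grant → idle U ¬idle]: {Busy, Idle}.

{Busy, Idle}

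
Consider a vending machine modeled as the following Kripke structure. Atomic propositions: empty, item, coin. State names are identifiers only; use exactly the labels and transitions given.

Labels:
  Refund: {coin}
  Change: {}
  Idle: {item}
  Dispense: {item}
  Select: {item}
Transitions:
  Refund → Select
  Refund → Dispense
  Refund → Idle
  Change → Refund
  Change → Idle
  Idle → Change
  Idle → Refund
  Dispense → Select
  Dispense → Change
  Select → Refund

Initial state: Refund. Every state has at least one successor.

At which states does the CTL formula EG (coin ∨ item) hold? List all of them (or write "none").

{Refund, Idle, Dispense, Select}

States satisfying coin ∨ item: {Refund, Idle, Dispense, Select}.
States satisfying EG (coin ∨ item): {Refund, Idle, Dispense, Select}.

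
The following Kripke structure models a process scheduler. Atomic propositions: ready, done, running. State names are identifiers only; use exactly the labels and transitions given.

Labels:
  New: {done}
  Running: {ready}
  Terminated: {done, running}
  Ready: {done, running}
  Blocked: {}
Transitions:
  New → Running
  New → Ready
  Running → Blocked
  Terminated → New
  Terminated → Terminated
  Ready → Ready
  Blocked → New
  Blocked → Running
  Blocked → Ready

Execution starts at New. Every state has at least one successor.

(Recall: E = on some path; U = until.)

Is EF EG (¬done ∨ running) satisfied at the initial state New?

Yes

States satisfying EG (¬done ∨ running): {Running, Terminated, Ready, Blocked}.
States satisfying EF EG (¬done ∨ running): {New, Running, Terminated, Ready, Blocked}.
Some path from New reaches a state where EG (¬done ∨ running) holds.
New ∈ Sat(EF EG (¬done ∨ running)).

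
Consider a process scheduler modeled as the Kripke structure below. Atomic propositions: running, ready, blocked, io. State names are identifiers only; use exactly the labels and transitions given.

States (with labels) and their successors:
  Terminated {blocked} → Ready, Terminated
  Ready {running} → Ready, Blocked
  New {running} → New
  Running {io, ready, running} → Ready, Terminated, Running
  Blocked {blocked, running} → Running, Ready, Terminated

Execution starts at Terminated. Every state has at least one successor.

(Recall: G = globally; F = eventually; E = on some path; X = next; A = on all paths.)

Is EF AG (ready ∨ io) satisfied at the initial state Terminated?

Violated

States satisfying AG (ready ∨ io): ∅.
States satisfying EF AG (ready ∨ io): ∅.
No suitable path/successor from Terminated witnesses the formula.
Terminated ∉ Sat(EF AG (ready ∨ io)).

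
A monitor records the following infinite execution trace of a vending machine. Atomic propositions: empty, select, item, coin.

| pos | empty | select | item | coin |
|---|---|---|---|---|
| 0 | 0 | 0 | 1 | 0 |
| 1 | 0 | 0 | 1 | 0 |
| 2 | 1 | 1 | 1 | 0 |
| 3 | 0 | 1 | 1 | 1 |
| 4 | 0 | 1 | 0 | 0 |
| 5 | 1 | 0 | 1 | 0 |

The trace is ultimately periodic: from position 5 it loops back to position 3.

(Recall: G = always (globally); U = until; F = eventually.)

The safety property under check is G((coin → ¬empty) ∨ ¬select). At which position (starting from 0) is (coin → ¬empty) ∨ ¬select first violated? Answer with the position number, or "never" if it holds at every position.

(coin → ¬empty) ∨ ¬select holds at every position 0..5, and those are all the positions the trace ever visits, so the invariant G((coin → ¬empty) ∨ ¬select) is never violated.

never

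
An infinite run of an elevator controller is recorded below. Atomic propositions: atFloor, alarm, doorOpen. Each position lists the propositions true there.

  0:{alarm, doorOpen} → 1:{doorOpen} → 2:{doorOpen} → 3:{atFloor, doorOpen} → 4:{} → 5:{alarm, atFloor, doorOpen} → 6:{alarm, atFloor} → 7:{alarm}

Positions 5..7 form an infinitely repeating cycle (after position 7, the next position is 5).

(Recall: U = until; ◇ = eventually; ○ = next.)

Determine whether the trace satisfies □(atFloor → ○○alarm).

Satisfied

atFloor → ○○alarm holds at every position 0..7, and those are all positions ever visited, so □(atFloor → ○○alarm) holds.
Positions where atFloor holds: 3, 5, 6.
Check ○○alarm at each: 3→ok, 5→ok, 6→ok.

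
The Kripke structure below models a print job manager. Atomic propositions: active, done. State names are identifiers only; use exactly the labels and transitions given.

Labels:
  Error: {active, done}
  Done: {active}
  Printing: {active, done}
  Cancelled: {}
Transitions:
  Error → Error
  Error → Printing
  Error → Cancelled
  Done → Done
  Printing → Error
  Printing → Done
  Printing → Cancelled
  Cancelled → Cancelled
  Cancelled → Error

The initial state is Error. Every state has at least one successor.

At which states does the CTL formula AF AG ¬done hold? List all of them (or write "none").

States satisfying AG ¬done: {Done}.
States satisfying AF AG ¬done: {Done}.

{Done}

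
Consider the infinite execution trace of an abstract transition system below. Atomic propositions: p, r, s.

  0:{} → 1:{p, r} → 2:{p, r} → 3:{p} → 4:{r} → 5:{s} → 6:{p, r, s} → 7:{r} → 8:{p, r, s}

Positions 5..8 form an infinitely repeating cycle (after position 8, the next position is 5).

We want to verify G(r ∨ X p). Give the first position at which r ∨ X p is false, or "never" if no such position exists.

Check r ∨ X p at each position in order: 0 ✓, 1 ✓, 2 ✓.
At position 3 the labels are {p} and the next position 4 has {r}, so r ∨ X p is false there. This is the first violation.

3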